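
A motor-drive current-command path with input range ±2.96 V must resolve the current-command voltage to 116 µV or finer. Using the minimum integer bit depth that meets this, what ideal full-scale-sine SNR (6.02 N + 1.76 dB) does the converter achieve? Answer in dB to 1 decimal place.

The full-scale span is 2.96 − (-2.96) = 5.92 V.
Levels needed ≥ 5.92/116 µV = 51030. 2^16 = 65536 suffices, so N_min = 16.
6.02(16) + 1.76 = 98.08 dB.

98.1 dB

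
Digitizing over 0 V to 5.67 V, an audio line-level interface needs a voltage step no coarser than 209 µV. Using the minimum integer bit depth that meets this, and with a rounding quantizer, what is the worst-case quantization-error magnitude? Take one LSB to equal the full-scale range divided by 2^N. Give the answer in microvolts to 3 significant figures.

Range is 5.67 V.
5.67 V / 209 µV = 27130. Since 2^14 = 16384 and 2^15 = 32768, N = 15.
LSB = 5.67 V / 2^15 = 173.03 µV.
Half an LSB is 86.5 µV.

86.5 µV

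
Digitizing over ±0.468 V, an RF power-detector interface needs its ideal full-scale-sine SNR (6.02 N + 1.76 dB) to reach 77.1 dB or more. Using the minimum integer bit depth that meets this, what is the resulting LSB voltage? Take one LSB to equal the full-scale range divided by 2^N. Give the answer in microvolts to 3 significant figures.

The full-scale span is 0.468 − (-0.468) = 0.936 V.
6.02 N + 1.76 ≥ 77.1 gives N ≥ 12.515, so the minimum integer is 13.
LSB = 0.936 V ÷ 2^13 = 0.936/8192 V = 114 µV.

114 µV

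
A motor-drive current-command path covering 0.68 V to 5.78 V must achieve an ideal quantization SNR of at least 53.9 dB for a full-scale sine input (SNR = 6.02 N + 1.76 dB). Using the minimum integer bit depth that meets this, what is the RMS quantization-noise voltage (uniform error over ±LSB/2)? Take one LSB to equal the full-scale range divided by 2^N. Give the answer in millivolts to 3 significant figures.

2.88 mV

Span: 5.78 V − (0.68 V) = 5.1 V.
N ≥ (53.9 − 1.76)/6.02 = 8.661 → N_min = 9.
One LSB is 5.1 V / 512 = 9.9609 mV.
σ_q = LSB/√12 = 9.9609 mV/3.4641 = 2.88 mV.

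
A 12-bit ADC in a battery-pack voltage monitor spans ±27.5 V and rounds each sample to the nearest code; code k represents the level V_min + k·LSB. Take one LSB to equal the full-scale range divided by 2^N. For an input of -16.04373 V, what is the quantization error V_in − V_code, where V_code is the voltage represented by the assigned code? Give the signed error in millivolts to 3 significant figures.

+2.41 mV

Full-scale range = 27.5 V − (-27.5 V) = 55 V. LSB = 55 V / 2^12 ≈ 13.43 mV.
(-16.04373 − (-27.5)) / LSB = 11.45627 × 4096/55 = 853.1797. Nearest integer: k = 853.
V_code = V_min + k × range/2^12 = -27.5 + 853 × 55/4096 = -16.04614258 V.
Error = V_in − V_code = -16.04373 − (-16.04614258) = +2.41 mV.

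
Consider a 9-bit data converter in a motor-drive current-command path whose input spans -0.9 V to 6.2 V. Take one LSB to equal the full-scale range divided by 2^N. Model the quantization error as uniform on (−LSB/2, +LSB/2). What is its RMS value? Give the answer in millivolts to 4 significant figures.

4.003 mV

Full-scale range = 6.2 V − (-0.9 V) = 7.1 V.
One LSB is 7.1 V / 512 = 13.8672 mV.
V_rms = LSB/√12 = 13.8672 mV / √12 = 4.003 mV.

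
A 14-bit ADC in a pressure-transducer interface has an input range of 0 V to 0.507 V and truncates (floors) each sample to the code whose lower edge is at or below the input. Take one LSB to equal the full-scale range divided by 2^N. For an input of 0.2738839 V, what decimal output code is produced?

Full-scale range = 0.507 V. LSB = 0.507 V / 2^14 ≈ 30.94 µV.
(V_in − V_min) × 2^14/range = (0.2738839 − (0)) × 16384/0.507 = 8850.718.
Floor → code = 8850.

8850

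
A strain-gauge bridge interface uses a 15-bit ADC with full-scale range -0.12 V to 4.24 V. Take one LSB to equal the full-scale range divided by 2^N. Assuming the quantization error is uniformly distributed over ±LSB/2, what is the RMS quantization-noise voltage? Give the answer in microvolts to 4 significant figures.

The full-scale span is 4.24 − (-0.12) = 4.36 V.
LSB = 4.36 V ÷ 2^15 = 4.36/32768 V = 133.057 µV.
RMS of a uniform error over width LSB is LSB/√12 = 38.41 µV.

38.41 µV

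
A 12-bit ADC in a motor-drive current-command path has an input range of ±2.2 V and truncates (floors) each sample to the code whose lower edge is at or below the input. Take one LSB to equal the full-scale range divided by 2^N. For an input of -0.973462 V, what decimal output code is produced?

Range = 2.2 − (-2.2) = 4.4 V. LSB = 4.4 V / 2^12 ≈ 1.074 mV.
code = ⌊(V_in − V_min)/LSB⌋ = ⌊(V_in − V_min) × 2^12 / range⌋
     = ⌊(-0.973462 − (-2.2)) × 4096 / 4.4⌋ = ⌊1.226538 × 4096/4.4⌋
     = ⌊1141.795⌋ = 1141.

1141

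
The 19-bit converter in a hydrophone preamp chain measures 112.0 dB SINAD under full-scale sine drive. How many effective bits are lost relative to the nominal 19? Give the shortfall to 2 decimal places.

ENOB = (SINAD − 1.76)/6.02 = (112.0 − 1.76)/6.02 = 18.3123 bits.
Shortfall = 19 − 18.3123 = 0.6877 bits.

0.69 bits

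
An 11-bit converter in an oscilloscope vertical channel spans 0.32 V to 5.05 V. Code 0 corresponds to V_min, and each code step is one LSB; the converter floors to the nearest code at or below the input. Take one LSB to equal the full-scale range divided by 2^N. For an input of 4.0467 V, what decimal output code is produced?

Full-scale range = 5.05 V − (0.32 V) = 4.73 V. LSB = 4.73 V / 2^11 ≈ 2.310 mV.
V_in − V_min = 4.0467 − (0.32) = 3.7267 V.
Divide by LSB: 3.7267 × 2048/4.73 = 1613.5902.
Truncating gives code 1613.

1613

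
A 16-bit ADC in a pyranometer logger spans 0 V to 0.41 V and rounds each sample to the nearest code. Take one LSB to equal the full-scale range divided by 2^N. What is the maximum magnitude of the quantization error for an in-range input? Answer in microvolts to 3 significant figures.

3.13 µV

V_FS = 0.41 V.
Step size = 0.41/65536 V = 6.2561 µV.
Worst-case error for round-to-nearest is half an LSB: 3.13 µV.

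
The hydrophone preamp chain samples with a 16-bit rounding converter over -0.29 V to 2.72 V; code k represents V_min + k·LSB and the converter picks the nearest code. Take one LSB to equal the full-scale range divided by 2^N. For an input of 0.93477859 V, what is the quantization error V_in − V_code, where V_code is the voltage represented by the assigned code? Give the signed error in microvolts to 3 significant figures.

Full-scale range = 2.72 V − (-0.29 V) = 3.01 V. LSB = 3.01 V / 2^16 ≈ 45.93 µV.
Position in LSBs: (0.93477859 − (-0.29)) × 65536/3.01 = 26666.8072; rounding gives k = 26667.
V_code = -0.29 + (26667/65536) × 3.01 = 0.93478744507 V.
V_in − V_code = 0.93477859 − (0.93478744507) = −8.86 µV.

−8.86 µV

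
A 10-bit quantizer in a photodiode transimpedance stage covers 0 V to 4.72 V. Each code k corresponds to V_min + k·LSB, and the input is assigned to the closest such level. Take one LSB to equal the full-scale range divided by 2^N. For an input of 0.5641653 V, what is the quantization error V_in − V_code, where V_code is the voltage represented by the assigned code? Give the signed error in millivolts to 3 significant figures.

+1.82 mV

Full-scale range = 4.72 V. LSB = 4.72 V / 2^10 ≈ 4.609 mV.
Position in LSBs: (0.5641653 − (0)) × 1024/4.72 = 122.3952; rounding gives k = 122.
Reconstructed level: 0 + 122 × 4.72/1024 V = 0.5623437500 V.
V_in − V_code = 0.5641653 − (0.5623437500) = +1.82 mV.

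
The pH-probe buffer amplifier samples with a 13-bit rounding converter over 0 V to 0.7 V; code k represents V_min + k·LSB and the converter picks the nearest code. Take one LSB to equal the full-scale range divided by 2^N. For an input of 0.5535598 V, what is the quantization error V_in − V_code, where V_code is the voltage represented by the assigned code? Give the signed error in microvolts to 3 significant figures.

Range is 0.7 V. LSB = 0.7 V / 2^13 ≈ 85.45 µV.
(V_in − V_min)/LSB = (0.5535598 − (0)) × 8192/0.7 = 6478.2313 → nearest code k = 6478.
V_code = V_min + k × range/2^13 = 0 + 6478 × 0.7/8192 = 0.5535400391 V.
Error = V_in − V_code = 0.5535598 − (0.5535400391) = +19.8 µV.

+19.8 µV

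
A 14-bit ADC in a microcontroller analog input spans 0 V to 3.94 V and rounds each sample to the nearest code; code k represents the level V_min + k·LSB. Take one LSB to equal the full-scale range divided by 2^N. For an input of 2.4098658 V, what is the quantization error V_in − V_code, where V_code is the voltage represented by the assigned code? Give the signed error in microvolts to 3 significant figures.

+30.6 µV

Span = 3.94 V. LSB = 3.94 V / 2^14 ≈ 240.5 µV.
(V_in − V_min)/LSB = (2.4098658 − (0)) × 16384/3.94 = 10021.1272 → nearest code k = 10021.
V_code = V_min + k × range/2^14 = 0 + 10021 × 3.94/16384 = 2.4098352051 V.
Error = V_in − V_code = 2.4098658 − (2.4098352051) = +30.6 µV.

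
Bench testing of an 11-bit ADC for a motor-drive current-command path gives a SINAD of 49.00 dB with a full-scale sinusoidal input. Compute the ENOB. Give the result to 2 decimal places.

7.85 bits

ENOB = (49.00 − 1.76)/6.02 = 7.8472 bits.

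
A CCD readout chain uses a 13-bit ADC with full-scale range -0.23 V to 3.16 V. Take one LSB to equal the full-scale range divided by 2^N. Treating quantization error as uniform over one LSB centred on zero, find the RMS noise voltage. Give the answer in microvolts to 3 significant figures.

119 µV

Full-scale range = 3.16 V − (-0.23 V) = 3.39 V.
One LSB is 3.39 V / 8192 = 413.82 µV.
For a uniform distribution on [−LSB/2, +LSB/2], V_rms = LSB/√12 = 413.82 µV/3.4641 = 119 µV.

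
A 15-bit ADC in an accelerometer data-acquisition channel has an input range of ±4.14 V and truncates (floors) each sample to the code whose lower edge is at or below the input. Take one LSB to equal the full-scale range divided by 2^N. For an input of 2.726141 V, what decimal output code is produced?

27172

The full-scale span is 4.14 − (-4.14) = 8.28 V. LSB = 8.28 V / 2^15 ≈ 252.7 µV.
code = ⌊(V_in − V_min)/LSB⌋ = ⌊(V_in − V_min) × 2^15 / range⌋
     = ⌊(2.726141 − (-4.14)) × 32768 / 8.28⌋ = ⌊6.866141 × 32768/8.28⌋
     = ⌊27172.670⌋ = 27172.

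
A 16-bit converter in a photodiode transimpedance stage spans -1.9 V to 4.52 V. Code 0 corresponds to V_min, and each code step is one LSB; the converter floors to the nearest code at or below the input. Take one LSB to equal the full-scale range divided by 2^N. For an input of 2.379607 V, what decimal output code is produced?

Range = 4.52 − (-1.9) = 6.42 V. LSB = 6.42 V / 2^16 ≈ 97.96 µV.
V_in − V_min = 2.379607 − (-1.9) = 4.279607 V.
Divide by LSB: 4.279607 × 65536/6.42 = 43686.6549.
Truncating gives code 43686.

43686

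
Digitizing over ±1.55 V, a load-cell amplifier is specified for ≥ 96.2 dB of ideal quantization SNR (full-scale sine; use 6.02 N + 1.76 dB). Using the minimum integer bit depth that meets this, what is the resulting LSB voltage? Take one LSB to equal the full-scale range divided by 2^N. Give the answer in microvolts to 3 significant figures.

47.3 µV

Range = 1.55 − (-1.55) = 3.1 V.
Solving 6.02 N ≥ 96.2 − 1.76: N ≥ 15.688. Round up → N = 16.
One LSB is 3.1 V / 65536 = 47.3 µV.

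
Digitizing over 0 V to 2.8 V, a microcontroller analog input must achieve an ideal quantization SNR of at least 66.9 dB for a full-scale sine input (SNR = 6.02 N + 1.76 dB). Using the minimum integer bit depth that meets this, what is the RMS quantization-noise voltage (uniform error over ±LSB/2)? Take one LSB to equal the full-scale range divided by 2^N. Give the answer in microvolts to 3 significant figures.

395 µV

Span = 2.8 V.
6.02 N + 1.76 ≥ 66.9 gives N ≥ 10.821, so the minimum integer is 11.
One LSB is 2.8 V / 2048 = 1.3672 mV.
σ_q = LSB/√12 = 1.3672 mV/3.4641 = 395 µV.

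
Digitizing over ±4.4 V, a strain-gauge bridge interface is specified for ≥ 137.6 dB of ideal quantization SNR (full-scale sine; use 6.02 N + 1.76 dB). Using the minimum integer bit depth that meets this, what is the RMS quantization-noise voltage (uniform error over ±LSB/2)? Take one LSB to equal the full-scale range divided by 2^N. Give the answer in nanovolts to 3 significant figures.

Full-scale range = 4.4 V − (-4.4 V) = 8.8 V.
Solving 6.02 N ≥ 137.6 − 1.76: N ≥ 22.565. Round up → N = 23.
One LSB is 8.8 V / 8388608 = 1.0490 µV.
σ_q = LSB/√12 = 1.0490 µV/3.4641 = 303 nV.

303 nV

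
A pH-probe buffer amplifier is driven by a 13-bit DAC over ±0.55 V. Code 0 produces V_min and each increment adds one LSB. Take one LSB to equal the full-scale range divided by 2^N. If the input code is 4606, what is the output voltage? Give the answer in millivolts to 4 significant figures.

68.48 mV

Full-scale range = 0.55 V − (-0.55 V) = 1.1 V. LSB = 1.1 V / 2^13.
Output = V_min + (4606/8192) × range = -0.55 + 0.562256 × 1.1 V
      = -0.55 + 0.618481 = 0.0684814 V.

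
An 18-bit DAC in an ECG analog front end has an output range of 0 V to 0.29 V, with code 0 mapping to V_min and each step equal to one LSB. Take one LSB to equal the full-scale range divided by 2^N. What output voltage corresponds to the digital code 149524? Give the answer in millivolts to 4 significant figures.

165.4 mV

Full-scale range = 0.29 V. LSB = 0.29 V / 2^18.
Output = V_min + (149524/262144) × range = 0 + 0.570389 × 0.29 V
      = 0 + 0.165413 = 0.165413 V.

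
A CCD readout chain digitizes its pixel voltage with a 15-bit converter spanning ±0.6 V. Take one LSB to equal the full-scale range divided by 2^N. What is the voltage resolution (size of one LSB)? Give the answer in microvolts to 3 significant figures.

The full-scale span is 0.6 − (-0.6) = 1.2 V.
2^15 = 32768 levels.
Step size = 1.2/32768 V = 36.6 µV.

36.6 µV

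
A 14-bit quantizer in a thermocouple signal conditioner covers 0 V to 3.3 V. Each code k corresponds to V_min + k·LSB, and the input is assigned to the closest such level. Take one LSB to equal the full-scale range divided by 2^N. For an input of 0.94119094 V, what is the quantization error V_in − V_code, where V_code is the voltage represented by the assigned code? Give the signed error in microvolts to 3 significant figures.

Full-scale range = 3.3 V. LSB = 3.3 V / 2^14 ≈ 201.4 µV.
(V_in − V_min)/LSB = (0.94119094 − (0)) × 16384/3.3 = 4672.8704 → nearest code k = 4673.
V_code = 0 + (4673/16384) × 3.3 = 0.94121704102 V.
V_in − V_code = 0.94119094 − (0.94121704102) = −26.1 µV.

−26.1 µV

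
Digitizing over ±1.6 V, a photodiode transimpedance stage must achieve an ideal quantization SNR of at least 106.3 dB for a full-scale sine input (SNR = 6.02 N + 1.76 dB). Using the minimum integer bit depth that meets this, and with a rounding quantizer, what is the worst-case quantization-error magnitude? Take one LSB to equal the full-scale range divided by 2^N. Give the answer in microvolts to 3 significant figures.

6.10 µV

Range = 1.6 − (-1.6) = 3.2 V.
Solving 6.02 N ≥ 106.3 − 1.76: N ≥ 17.365. Round up → N = 18.
LSB = 3.2 V / 2^18 = 12.207 µV.
Max error for round-to-nearest is LSB/2 = 6.10 µV.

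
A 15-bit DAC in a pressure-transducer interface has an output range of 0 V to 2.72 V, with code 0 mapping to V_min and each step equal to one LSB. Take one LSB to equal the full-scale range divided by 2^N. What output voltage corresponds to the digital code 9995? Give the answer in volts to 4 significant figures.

Range is 2.72 V. LSB = 2.72 V / 2^15.
V_out = 0 + 9995 × (2.72/32768) V
      = 0 V + 0.829663 V = 0.829663 V.

0.8297 V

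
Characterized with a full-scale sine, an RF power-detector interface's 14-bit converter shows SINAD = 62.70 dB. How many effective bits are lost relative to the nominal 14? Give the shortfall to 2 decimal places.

N_eff = (62.70 − 1.76)/6.02 = 10.1229 bits.
Shortfall = 14 − 10.1229 = 3.8771 bits.

3.88 bits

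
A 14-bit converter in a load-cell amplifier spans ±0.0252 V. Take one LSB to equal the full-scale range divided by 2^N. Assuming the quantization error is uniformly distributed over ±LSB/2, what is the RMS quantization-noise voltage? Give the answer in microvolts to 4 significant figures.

0.8880 µV

Full-scale range = 0.0252 V − (-0.0252 V) = 0.0504 V.
Step size = 0.0504/16384 V = 3.07617 µV.
For a uniform distribution on [−LSB/2, +LSB/2], V_rms = LSB/√12 = 3.07617 µV/3.4641 = 0.8880 µV.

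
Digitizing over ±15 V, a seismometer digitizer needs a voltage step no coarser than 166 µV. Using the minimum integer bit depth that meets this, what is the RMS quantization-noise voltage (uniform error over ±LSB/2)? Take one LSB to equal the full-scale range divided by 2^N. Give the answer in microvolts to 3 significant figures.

Span: 15 V − (-15 V) = 30 V.
Need 2^N ≥ 30 V / 166 µV = 180700 → N_min = 18.
LSB = 30 V / 2^18 = 114.44 µV.
RMS noise = LSB/√12 = 33.0 µV.

33.0 µV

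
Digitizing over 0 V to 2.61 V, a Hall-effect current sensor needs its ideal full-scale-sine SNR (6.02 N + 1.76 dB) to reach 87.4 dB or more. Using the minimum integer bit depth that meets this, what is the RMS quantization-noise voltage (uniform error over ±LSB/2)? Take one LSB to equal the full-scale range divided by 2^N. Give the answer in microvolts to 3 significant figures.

23.0 µV

Full-scale range = 2.61 V.
6.02 N + 1.76 ≥ 87.4 gives N ≥ 14.226, so the minimum integer is 15.
One LSB is 2.61 V / 32768 = 79.651 µV.
RMS noise = LSB/√12 = 23.0 µV.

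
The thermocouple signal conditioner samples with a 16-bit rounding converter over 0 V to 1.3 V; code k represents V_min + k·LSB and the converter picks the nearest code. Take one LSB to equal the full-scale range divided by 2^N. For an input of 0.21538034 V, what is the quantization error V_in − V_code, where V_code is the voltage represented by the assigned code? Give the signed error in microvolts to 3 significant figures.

−3.57 µV

V_FS = 1.3 V. LSB = 1.3 V / 2^16 ≈ 19.84 µV.
(0.21538034 − (0)) / LSB = 0.21538034 × 65536/1.3 = 10857.8200. Nearest integer: k = 10858.
V_code = V_min + k × range/2^16 = 0 + 10858 × 1.3/65536 = 0.21538391113 V.
Error = V_in − V_code = 0.21538034 − (0.21538391113) = −3.57 µV.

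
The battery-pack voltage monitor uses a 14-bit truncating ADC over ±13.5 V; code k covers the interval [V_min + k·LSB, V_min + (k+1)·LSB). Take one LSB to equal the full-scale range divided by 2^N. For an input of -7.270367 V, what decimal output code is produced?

3780

The full-scale span is 13.5 − (-13.5) = 27 V. LSB = 27 V / 2^14 ≈ 1.648 mV.
V_in − V_min = -7.270367 − (-13.5) = 6.229633 V.
Divide by LSB: 6.229633 × 16384/27 = 3780.2336.
Truncating gives code 3780.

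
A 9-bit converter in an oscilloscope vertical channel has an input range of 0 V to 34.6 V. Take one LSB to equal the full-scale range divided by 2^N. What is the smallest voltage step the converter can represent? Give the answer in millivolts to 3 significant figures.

67.6 mV

Range is 34.6 V.
There are 2^9 = 512 steps.
Step size = 34.6/512 V = 67.6 mV.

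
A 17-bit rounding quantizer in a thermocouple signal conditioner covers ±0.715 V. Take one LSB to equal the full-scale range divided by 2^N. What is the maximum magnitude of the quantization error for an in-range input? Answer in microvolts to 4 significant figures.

Range = 0.715 − (-0.715) = 1.43 V.
LSB = 1.43 V ÷ 2^17 = 1.43/131072 V = 10.9100 µV.
Worst-case error for round-to-nearest is half an LSB: 5.455 µV.

5.455 µV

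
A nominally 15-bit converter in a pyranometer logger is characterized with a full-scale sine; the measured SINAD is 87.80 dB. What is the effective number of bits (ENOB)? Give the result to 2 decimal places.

ENOB = (SINAD − 1.76) / 6.02 = (87.80 − 1.76) / 6.02 = 86.04 / 6.02 = 14.2924.

14.29 bits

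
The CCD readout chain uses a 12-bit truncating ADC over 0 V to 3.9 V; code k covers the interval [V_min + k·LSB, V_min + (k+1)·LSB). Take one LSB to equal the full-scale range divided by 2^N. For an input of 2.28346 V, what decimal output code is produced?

2398

V_FS = 3.9 V. LSB = 3.9 V / 2^12 ≈ 0.9521 mV.
(V_in − V_min) × 2^12/range = (2.28346 − (0)) × 4096/3.9 = 2398.219.
Floor → code = 2398.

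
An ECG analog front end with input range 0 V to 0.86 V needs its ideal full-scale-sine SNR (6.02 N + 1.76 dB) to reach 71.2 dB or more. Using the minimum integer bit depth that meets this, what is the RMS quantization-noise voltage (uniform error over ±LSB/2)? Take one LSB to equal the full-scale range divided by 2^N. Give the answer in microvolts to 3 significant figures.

Range is 0.86 V.
Solving 6.02 N ≥ 71.2 − 1.76: N ≥ 11.535. Round up → N = 12.
LSB = 0.86 V ÷ 2^12 = 0.86/4096 V = 209.96 µV.
V_rms = LSB/√12 = 60.6 µV.

60.6 µV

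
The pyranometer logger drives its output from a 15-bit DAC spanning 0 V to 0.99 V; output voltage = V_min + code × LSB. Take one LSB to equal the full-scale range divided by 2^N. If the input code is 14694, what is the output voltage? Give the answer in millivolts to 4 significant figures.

443.9 mV

Range is 0.99 V. LSB = 0.99 V / 2^15.
V_out = 0 + 14694 × (0.99/32768) V
      = 0 + 0.443941 = 0.443941 V.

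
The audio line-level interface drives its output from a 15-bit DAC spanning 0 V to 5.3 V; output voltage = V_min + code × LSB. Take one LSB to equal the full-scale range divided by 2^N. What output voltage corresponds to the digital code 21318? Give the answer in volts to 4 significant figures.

Full-scale range = 5.3 V. LSB = 5.3 V / 2^15.
Output = V_min + (21318/32768) × range = 0 + 0.650574 × 5.3 V
      = 0 + 3.44804 = 3.44804 V.

3.448 V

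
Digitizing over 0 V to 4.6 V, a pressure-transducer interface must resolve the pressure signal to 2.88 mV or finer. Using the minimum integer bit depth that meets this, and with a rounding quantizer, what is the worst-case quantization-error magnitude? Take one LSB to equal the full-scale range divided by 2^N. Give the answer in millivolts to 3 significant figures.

1.12 mV

Full-scale range = 4.6 V.
Levels needed ≥ 4.6/2.88 mV = 1597. 2^11 = 2048 suffices, so N_min = 11.
One LSB is 4.6 V / 2048 = 2.2461 mV.
|e|_max = LSB/2 = 1.12 mV.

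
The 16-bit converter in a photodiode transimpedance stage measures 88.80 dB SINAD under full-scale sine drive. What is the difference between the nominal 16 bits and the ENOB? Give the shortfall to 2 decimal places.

1.54 bits

ENOB = (SINAD − 1.76)/6.02 = (88.80 − 1.76)/6.02 = 14.4585 bits.
16 − 14.4585 = 1.54 bits below nominal.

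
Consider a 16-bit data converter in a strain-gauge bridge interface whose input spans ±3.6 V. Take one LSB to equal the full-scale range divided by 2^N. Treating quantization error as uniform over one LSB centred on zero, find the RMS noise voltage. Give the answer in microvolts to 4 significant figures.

31.71 µV

Range = 3.6 − (-3.6) = 7.2 V.
LSB = 7.2 V ÷ 2^16 = 7.2/65536 V = 109.863 µV.
For a uniform distribution on [−LSB/2, +LSB/2], V_rms = LSB/√12 = 109.863 µV/3.4641 = 31.71 µV.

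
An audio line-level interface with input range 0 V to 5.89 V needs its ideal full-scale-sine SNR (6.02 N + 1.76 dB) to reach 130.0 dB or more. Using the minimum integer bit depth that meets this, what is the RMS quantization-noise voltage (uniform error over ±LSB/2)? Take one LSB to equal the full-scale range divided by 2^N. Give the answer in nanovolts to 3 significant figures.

Range is 5.89 V.
N ≥ (130.0 − 1.76)/6.02 = 21.302 → N_min = 22.
LSB = 5.89 V / 2^22 = 1.4043 µV.
V_rms = LSB/√12 = 405 nV.

405 nV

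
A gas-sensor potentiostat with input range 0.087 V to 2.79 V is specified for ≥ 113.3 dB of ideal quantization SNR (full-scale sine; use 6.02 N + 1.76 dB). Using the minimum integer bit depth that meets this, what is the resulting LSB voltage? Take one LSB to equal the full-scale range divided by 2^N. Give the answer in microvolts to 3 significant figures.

Span: 2.79 V − (0.087 V) = 2.703 V.
Solving 6.02 N ≥ 113.3 − 1.76: N ≥ 18.528. Round up → N = 19.
LSB = 2.703 V / 2^19 = 5.16 µV.

5.16 µV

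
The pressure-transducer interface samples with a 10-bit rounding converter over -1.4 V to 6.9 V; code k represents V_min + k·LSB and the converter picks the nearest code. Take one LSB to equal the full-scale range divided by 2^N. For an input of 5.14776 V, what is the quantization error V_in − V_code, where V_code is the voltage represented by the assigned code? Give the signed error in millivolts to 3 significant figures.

−1.46 mV

The full-scale span is 6.9 − (-1.4) = 8.3 V. LSB = 8.3 V / 2^10 ≈ 8.105 mV.
(V_in − V_min)/LSB = (5.14776 − (-1.4)) × 1024/8.3 = 807.8200 → nearest code k = 808.
V_code = V_min + k × range/2^10 = -1.4 + 808 × 8.3/1024 = 5.149218750 V.
Error = V_in − V_code = 5.14776 − (5.149218750) = −1.46 mV.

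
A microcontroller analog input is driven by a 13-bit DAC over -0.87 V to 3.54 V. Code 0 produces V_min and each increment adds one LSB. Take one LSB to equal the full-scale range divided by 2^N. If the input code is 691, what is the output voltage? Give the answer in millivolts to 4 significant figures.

-498.0 mV

Range = 3.54 − (-0.87) = 4.41 V. LSB = 4.41 V / 2^13.
V_out = V_min + code × LSB = -0.87 V + 691 × 4.41 V / 8192
      = -0.87 + 0.371986 = -0.498014 V.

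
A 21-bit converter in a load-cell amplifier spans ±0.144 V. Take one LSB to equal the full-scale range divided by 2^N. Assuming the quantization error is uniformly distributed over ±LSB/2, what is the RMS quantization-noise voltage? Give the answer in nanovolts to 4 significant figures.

Span: 0.144 V − (-0.144 V) = 0.288 V.
LSB = 0.288 V / 2^21 = 137.329 nV.
σ_q = LSB/√12 = 137.329 nV/3.4641 = 39.64 nV.

39.64 nV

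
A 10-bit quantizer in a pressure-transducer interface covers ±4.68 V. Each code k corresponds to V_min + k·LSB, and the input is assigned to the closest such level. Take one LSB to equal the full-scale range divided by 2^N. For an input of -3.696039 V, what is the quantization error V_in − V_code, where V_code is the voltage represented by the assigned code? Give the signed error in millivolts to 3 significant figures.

Full-scale range = 4.68 V − (-4.68 V) = 9.36 V. LSB = 9.36 V / 2^10 ≈ 9.141 mV.
(V_in − V_min)/LSB = (-3.696039 − (-4.68)) × 1024/9.36 = 107.6470 → nearest code k = 108.
V_code = V_min + k × range/2^10 = -4.68 + 108 × 9.36/1024 = -3.692812500 V.
V_in − V_code = -3.696039 − (-3.692812500) = −3.23 mV.

−3.23 mV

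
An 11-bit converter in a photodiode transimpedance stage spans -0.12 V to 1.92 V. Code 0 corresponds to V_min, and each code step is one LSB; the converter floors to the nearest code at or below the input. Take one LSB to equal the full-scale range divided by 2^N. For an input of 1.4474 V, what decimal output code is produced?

Span: 1.92 V − (-0.12 V) = 2.04 V. LSB = 2.04 V / 2^11 ≈ 0.9961 mV.
V_in − V_min = 1.4474 − (-0.12) = 1.5674 V.
Divide by LSB: 1.5674 × 2048/2.04 = 1573.5467.
Truncating gives code 1573.

1573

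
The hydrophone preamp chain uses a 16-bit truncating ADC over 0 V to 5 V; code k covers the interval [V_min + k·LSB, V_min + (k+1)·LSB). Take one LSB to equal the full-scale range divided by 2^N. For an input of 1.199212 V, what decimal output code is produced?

15718

Span = 5 V. LSB = 5 V / 2^16 ≈ 76.29 µV.
(V_in − V_min) × 2^16/range = (1.199212 − (0)) × 65536/5 = 15718.312.
Floor → code = 15718.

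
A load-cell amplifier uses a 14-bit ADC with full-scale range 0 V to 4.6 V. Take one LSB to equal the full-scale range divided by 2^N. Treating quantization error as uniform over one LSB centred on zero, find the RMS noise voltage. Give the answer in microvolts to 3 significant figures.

81.0 µV

Full-scale range = 4.6 V.
One LSB is 4.6 V / 16384 = 280.76 µV.
RMS of a uniform error over width LSB is LSB/√12 = 81.0 µV.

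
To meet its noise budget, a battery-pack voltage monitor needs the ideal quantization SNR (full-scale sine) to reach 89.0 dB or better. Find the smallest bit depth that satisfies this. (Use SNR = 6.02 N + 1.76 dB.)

6.02 N + 1.76 ≥ 89.0 gives N ≥ 14.492, so the minimum integer is 15.

15 bits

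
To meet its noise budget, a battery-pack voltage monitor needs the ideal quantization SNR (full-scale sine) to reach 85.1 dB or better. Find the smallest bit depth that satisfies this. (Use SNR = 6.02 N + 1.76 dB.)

14 bits

Solving 6.02 N ≥ 85.1 − 1.76: N ≥ 13.844. Round up → N = 14.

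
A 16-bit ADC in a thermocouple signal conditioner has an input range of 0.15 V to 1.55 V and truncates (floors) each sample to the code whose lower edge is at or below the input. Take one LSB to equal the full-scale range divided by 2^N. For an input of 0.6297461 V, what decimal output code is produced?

22457

Full-scale range = 1.55 V − (0.15 V) = 1.4 V. LSB = 1.4 V / 2^16 ≈ 21.36 µV.
V_in − V_min = 0.6297461 − (0.15) = 0.4797461 V.
Divide by LSB: 0.4797461 × 65536/1.4 = 22457.6003.
Truncating gives code 22457.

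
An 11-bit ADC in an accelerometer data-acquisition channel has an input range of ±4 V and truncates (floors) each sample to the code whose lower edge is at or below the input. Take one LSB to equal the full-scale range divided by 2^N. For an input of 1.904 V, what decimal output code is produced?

Range = 4 − (-4) = 8 V. LSB = 8 V / 2^11 ≈ 3.906 mV.
V_in − V_min = 1.904 − (-4) = 5.904 V.
Divide by LSB: 5.904 × 2048/8 = 1511.4240.
Truncating gives code 1511.

1511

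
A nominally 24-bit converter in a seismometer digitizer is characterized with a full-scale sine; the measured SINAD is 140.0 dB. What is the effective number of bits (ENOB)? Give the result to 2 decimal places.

ENOB = (SINAD − 1.76) / 6.02 = (140.0 − 1.76) / 6.02 = 138.24 / 6.02 = 22.9635.

22.96 bits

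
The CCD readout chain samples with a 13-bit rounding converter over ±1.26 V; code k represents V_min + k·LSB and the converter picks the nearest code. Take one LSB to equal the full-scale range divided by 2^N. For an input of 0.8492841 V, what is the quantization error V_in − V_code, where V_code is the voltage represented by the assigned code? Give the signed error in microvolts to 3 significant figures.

−47.0 µV

The full-scale span is 1.26 − (-1.26) = 2.52 V. LSB = 2.52 V / 2^13 ≈ 307.6 µV.
Position in LSBs: (0.8492841 − (-1.26)) × 8192/2.52 = 6856.8474; rounding gives k = 6857.
V_code = V_min + k × range/2^13 = -1.26 + 6857 × 2.52/8192 = 0.8493310547 V.
e = 0.8492841 − (0.8493310547) = −47.0 µV.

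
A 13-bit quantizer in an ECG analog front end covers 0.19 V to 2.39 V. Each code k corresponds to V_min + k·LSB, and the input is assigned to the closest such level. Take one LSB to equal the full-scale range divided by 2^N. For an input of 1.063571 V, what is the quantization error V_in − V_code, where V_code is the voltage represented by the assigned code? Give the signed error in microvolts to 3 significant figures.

Span: 2.39 V − (0.19 V) = 2.2 V. LSB = 2.2 V / 2^13 ≈ 268.6 µV.
(1.063571 − (0.19)) / LSB = 0.873571 × 8192/2.2 = 3252.8607. Nearest integer: k = 3253.
Reconstructed level: 0.19 + 3253 × 2.2/8192 V = 1.063608398 V.
e = 1.063571 − (1.063608398) = −37.4 µV.

−37.4 µV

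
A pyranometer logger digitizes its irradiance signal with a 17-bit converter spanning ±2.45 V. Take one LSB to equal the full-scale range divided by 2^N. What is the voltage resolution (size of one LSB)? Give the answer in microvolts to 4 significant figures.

37.38 µV

Full-scale range = 2.45 V − (-2.45 V) = 4.9 V.
Number of codes = 2^17 = 131072.
Step size = 4.9/131072 V = 37.38 µV.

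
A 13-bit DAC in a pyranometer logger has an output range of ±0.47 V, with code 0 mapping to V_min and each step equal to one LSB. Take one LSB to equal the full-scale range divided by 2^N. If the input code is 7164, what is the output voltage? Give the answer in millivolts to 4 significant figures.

352.0 mV

The full-scale span is 0.47 − (-0.47) = 0.94 V. LSB = 0.94 V / 2^13.
Output = V_min + (7164/8192) × range = -0.47 + 0.874512 × 0.94 V
      = -0.47 V + 0.822041 V = 0.352041 V.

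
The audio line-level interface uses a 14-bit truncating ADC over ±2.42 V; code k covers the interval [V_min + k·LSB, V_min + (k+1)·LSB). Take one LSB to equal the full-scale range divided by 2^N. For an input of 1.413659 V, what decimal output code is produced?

12977

Range = 2.42 − (-2.42) = 4.84 V. LSB = 4.84 V / 2^14 ≈ 295.4 µV.
(V_in − V_min) × 2^14/range = (1.413659 − (-2.42)) × 16384/4.84 = 12977.411.
Floor → code = 12977.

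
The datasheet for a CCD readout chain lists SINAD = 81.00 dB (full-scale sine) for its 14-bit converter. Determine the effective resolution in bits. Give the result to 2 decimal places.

ENOB = (SINAD − 1.76) / 6.02 = (81.00 − 1.76) / 6.02 = 79.24 / 6.02 = 13.1628.

13.16 bits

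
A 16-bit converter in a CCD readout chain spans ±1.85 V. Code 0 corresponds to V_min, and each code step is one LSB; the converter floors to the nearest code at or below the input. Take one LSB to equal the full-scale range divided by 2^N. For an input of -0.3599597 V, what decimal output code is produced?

26392

Full-scale range = 1.85 V − (-1.85 V) = 3.7 V. LSB = 3.7 V / 2^16 ≈ 56.46 µV.
V_in − V_min = -0.3599597 − (-1.85) = 1.4900403 V.
Divide by LSB: 1.4900403 × 65536/3.7 = 26392.2381.
Truncating gives code 26392.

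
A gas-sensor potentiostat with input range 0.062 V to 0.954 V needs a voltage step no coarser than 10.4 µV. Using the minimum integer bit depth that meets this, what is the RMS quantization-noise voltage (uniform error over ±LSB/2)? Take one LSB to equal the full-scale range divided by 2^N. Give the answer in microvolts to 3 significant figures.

The full-scale span is 0.954 − (0.062) = 0.892 V.
Required number of levels: 0.892/10.4 µV = 85769; smallest N with 2^N ≥ that is 17.
LSB = 0.892 V ÷ 2^17 = 0.892/131072 V = 6.8054 µV.
RMS noise = LSB/√12 = 1.96 µV.

1.96 µV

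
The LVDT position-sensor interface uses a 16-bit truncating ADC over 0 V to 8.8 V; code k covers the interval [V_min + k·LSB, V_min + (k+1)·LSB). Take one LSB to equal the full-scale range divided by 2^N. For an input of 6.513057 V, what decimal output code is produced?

48504

Full-scale range = 8.8 V. LSB = 8.8 V / 2^16 ≈ 134.3 µV.
code = ⌊(V_in − V_min)/LSB⌋ = ⌊(V_in − V_min) × 2^16 / range⌋
     = ⌊(6.513057 − (0)) × 65536 / 8.8⌋ = ⌊6.513057 × 65536/8.8⌋
     = ⌊48504.512⌋ = 48504.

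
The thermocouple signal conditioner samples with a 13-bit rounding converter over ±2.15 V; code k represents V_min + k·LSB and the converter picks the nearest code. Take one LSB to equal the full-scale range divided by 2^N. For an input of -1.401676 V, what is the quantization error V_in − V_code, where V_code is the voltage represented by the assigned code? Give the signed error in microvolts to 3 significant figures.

The full-scale span is 2.15 − (-2.15) = 4.3 V. LSB = 4.3 V / 2^13 ≈ 0.5249 mV.
(V_in − V_min)/LSB = (-1.401676 − (-2.15)) × 8192/4.3 = 1425.6442 → nearest code k = 1426.
Reconstructed level: -2.15 + 1426 × 4.3/8192 V = -1.401489258 V.
V_in − V_code = -1.401676 − (-1.401489258) = −187 µV.

−187 µV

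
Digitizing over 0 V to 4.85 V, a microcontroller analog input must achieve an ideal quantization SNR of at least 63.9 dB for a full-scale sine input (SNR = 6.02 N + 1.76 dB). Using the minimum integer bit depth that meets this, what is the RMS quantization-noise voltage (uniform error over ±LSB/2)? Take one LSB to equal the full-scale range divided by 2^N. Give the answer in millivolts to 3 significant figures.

0.684 mV

Range is 4.85 V.
Solving 6.02 N ≥ 63.9 − 1.76: N ≥ 10.322. Round up → N = 11.
LSB = 4.85 V / 2^11 = 2.3682 mV.
RMS noise = LSB/√12 = 0.684 mV.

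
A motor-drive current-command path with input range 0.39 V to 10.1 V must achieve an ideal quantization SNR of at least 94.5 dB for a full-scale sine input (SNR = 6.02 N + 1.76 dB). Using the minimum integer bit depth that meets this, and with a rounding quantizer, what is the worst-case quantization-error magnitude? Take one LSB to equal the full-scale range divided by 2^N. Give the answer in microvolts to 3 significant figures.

The full-scale span is 10.1 − (0.39) = 9.71 V.
N ≥ (94.5 − 1.76)/6.02 = 15.405 → N_min = 16.
LSB = 9.71 V ÷ 2^16 = 9.71/65536 V = 148.16 µV.
Half an LSB is 74.1 µV.

74.1 µV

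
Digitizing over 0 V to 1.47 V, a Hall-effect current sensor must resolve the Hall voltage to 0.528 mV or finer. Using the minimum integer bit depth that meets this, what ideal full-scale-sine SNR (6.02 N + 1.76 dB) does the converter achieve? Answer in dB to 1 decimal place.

74.0 dB

Full-scale range = 1.47 V.
1.47 V / 0.528 mV = 2784. Since 2^11 = 2048 and 2^12 = 4096, N = 12.
SNR = 6.02 × 12 + 1.76 = 74.00 dB.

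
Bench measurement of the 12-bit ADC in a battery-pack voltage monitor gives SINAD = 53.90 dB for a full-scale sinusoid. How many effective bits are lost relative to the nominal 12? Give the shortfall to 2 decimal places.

ENOB = (SINAD − 1.76)/6.02 = (53.90 − 1.76)/6.02 = 8.6611 bits.
12 − 8.6611 = 3.34 bits below nominal.

3.34 bits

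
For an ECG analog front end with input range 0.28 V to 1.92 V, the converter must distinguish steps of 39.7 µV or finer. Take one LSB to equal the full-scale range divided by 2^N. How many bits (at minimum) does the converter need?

16 bits

Full-scale range = 1.92 V − (0.28 V) = 1.64 V.
Levels needed ≥ 1.64/39.7 µV = 41310. 2^16 = 65536 suffices, so N_min = 16.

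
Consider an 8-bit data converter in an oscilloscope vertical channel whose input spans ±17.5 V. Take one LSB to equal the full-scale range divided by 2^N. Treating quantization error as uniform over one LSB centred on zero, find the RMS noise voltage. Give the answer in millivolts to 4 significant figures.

Span: 17.5 V − (-17.5 V) = 35 V.
LSB = 35 V ÷ 2^8 = 35/256 V = 136.719 mV.
V_rms = LSB/√12 = 136.719 mV / √12 = 39.47 mV.

39.47 mV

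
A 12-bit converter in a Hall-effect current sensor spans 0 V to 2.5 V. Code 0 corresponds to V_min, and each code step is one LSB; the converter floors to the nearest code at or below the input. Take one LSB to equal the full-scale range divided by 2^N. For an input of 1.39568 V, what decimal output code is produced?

Range is 2.5 V. LSB = 2.5 V / 2^12 ≈ 0.6104 mV.
code = ⌊(V_in − V_min)/LSB⌋ = ⌊(V_in − V_min) × 2^12 / range⌋
     = ⌊(1.39568 − (0)) × 4096 / 2.5⌋ = ⌊1.39568 × 4096/2.5⌋
     = ⌊2286.682⌋ = 2286.

2286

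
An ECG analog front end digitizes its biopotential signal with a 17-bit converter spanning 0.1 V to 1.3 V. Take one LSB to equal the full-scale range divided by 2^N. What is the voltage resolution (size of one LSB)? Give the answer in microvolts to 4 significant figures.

The full-scale span is 1.3 − (0.1) = 1.2 V.
2^17 = 131072 levels.
LSB = 1.2 V / 2^17 = 9.155 µV.

9.155 µV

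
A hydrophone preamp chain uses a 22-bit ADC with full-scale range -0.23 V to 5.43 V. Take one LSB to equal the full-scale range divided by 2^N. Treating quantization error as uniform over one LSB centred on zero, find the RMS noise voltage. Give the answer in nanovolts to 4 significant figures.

389.6 nV

Full-scale range = 5.43 V − (-0.23 V) = 5.66 V.
LSB = 5.66 V ÷ 2^22 = 5.66/4194304 V = 1.34945 µV.
For a uniform distribution on [−LSB/2, +LSB/2], V_rms = LSB/√12 = 1.34945 µV/3.4641 = 389.6 nV.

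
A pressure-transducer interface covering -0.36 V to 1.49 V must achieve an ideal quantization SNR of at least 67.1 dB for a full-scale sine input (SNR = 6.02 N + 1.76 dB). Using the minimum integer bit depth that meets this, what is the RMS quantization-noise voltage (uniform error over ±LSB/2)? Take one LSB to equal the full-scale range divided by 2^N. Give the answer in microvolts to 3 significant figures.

261 µV

The full-scale span is 1.49 − (-0.36) = 1.85 V.
Solving 6.02 N ≥ 67.1 − 1.76: N ≥ 10.854. Round up → N = 11.
LSB = 1.85 V / 2^11 = 0.90332 mV.
V_rms = LSB/√12 = 261 µV.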